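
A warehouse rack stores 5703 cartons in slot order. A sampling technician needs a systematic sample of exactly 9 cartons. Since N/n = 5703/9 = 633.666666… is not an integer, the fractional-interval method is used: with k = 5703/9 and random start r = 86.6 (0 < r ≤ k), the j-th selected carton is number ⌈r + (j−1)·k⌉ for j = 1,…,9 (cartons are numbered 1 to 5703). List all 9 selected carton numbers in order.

87, 721, 1354, 1988, 2622, 3255, 3889, 4523, 5156

j=1: r + 0k = 86.6 → ⌈·⌉ = 87
j=2: r + 1k = 720.266666… → ⌈·⌉ = 721
j=3: r + 2k = 1353.933333… → ⌈·⌉ = 1354
j=4: r + 3k = 1987.6 → ⌈·⌉ = 1988
j=5: r + 4k = 2621.266666… → ⌈·⌉ = 2622
j=6: r + 5k = 3254.933333… → ⌈·⌉ = 3255
j=7: r + 6k = 3888.6 → ⌈·⌉ = 3889
j=8: r + 7k = 4522.266666… → ⌈·⌉ = 4523
j=9: r + 8k = 5155.933333… → ⌈·⌉ = 5156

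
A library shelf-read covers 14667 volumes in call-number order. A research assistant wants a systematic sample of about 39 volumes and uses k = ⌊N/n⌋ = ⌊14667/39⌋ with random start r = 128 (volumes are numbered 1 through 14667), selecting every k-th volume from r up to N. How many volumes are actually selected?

39

k = ⌊14667/39⌋ = 376
Achieved size = ⌊(14667 − 128)/376⌋ + 1 = ⌊14539/376⌋ + 1 = 38 + 1 = 39
(last selection: 128 + 38×376 = 14416 ≤ 14667; next would be 14792 > 14667)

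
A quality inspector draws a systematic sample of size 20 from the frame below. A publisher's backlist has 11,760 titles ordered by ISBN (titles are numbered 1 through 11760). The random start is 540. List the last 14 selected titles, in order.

4068, 4656, 5244, 5832, 6420, 7008, 7596, 8184, 8772, 9360, 9948, 10536, 11124, 11712

k = N/n = 11760/20 = 588
7th selection = 540 + 6×588 = 4068
8th: 4068 + 588 = 4656
9th: 4656 + 588 = 5244
10th: 5244 + 588 = 5832
11th: 5832 + 588 = 6420
12th: 6420 + 588 = 7008
13th: 7008 + 588 = 7596
14th: 7596 + 588 = 8184
15th: 8184 + 588 = 8772
16th: 8772 + 588 = 9360
17th: 9360 + 588 = 9948
18th: 9948 + 588 = 10536
19th: 10536 + 588 = 11124
20th: 11124 + 588 = 11712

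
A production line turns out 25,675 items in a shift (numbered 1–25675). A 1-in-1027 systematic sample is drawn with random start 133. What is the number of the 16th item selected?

k = 1027
16th selection = r + (16−1)·k = 133 + 15×1027 = 133 + 15405 = 15538

15538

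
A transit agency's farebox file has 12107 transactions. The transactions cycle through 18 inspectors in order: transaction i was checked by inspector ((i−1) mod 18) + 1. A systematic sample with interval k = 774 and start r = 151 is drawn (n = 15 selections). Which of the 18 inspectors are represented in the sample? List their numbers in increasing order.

7

Consecutive selections differ by k = 774, so their inspector numbers differ by 774 mod 18 = 0.
gcd(774, 18) = 18, so the sample visits 18/18 = 1 distinct residues mod 18.
Start 151 is inspector 7; the inspectors hit are 7.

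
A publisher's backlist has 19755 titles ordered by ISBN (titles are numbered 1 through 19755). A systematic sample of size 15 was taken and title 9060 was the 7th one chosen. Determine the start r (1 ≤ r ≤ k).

k = 19755/15 = 1317
r = 9060 − (7−1)×1317 = 9060 − 7902 = 1158

1158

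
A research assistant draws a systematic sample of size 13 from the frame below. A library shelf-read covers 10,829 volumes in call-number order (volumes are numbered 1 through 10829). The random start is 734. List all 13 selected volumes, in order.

k = N/n = 10829/13 = 833
volume 1: 734
volume 2: 734 + 833 = 1567
volume 3: 1567 + 833 = 2400
volume 4: 2400 + 833 = 3233
volume 5: 3233 + 833 = 4066
volume 6: 4066 + 833 = 4899
volume 7: 4899 + 833 = 5732
volume 8: 5732 + 833 = 6565
volume 9: 6565 + 833 = 7398
volume 10: 7398 + 833 = 8231
volume 11: 8231 + 833 = 9064
volume 12: 9064 + 833 = 9897
volume 13: 9897 + 833 = 10730

734, 1567, 2400, 3233, 4066, 4899, 5732, 6565, 7398, 8231, 9064, 9897, 10730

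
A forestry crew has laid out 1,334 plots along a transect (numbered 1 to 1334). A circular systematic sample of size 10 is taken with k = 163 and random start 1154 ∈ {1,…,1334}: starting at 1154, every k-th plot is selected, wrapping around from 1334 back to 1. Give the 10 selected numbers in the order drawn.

Selection 1: 1154
Selection 2: 1154 + 163 = 1317
Selection 3: 1317 + 163 = 1480 → 1480 − 1334 = 146
Selection 4: 146 + 163 = 309
Selection 5: 309 + 163 = 472
Selection 6: 472 + 163 = 635
Selection 7: 635 + 163 = 798
Selection 8: 798 + 163 = 961
Selection 9: 961 + 163 = 1124
Selection 10: 1124 + 163 = 1287

1154, 1317, 146, 309, 472, 635, 798, 961, 1124, 1287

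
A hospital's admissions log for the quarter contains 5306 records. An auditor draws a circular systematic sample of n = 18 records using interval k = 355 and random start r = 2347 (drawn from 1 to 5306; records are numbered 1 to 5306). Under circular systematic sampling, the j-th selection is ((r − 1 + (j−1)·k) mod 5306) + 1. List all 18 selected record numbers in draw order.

2347, 2702, 3057, 3412, 3767, 4122, 4477, 4832, 5187, 236, 591, 946, 1301, 1656, 2011, 2366, 2721, 3076

Selection 1: 2347
Selection 2: 2347 + 355 = 2702
Selection 3: 2702 + 355 = 3057
Selection 4: 3057 + 355 = 3412
Selection 5: 3412 + 355 = 3767
Selection 6: 3767 + 355 = 4122
Selection 7: 4122 + 355 = 4477
Selection 8: 4477 + 355 = 4832
Selection 9: 4832 + 355 = 5187
Selection 10: 5187 + 355 = 5542 → 5542 − 5306 = 236
Selection 11: 236 + 355 = 591
Selection 12: 591 + 355 = 946
Selection 13: 946 + 355 = 1301
Selection 14: 1301 + 355 = 1656
Selection 15: 1656 + 355 = 2011
Selection 16: 2011 + 355 = 2366
Selection 17: 2366 + 355 = 2721
Selection 18: 2721 + 355 = 3076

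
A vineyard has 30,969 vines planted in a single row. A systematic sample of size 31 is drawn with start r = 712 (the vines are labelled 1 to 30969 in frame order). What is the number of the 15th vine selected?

14698

k = 30969/31 = 999
15th selection = r + (15−1)·k = 712 + 14×999 = 712 + 13986 = 14698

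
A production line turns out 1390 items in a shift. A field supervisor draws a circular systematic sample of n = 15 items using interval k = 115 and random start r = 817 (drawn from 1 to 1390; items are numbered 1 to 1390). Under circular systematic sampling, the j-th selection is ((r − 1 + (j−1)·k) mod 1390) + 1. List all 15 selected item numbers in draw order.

Selection 1: 817
Selection 2: 817 + 115 = 932
Selection 3: 932 + 115 = 1047
Selection 4: 1047 + 115 = 1162
Selection 5: 1162 + 115 = 1277
Selection 6: 1277 + 115 = 1392 → 1392 − 1390 = 2
Selection 7: 2 + 115 = 117
Selection 8: 117 + 115 = 232
Selection 9: 232 + 115 = 347
Selection 10: 347 + 115 = 462
Selection 11: 462 + 115 = 577
Selection 12: 577 + 115 = 692
Selection 13: 692 + 115 = 807
Selection 14: 807 + 115 = 922
Selection 15: 922 + 115 = 1037

817, 932, 1047, 1162, 1277, 2, 117, 232, 347, 462, 577, 692, 807, 922, 1037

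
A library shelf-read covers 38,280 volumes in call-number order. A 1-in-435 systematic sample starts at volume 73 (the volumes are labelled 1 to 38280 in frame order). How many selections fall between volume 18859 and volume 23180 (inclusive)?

10

k = 435
First selection ≥ 18859: 73 + ⌈(18859−73)/435⌉·435 = 73 + 44×435 = 19213
Last selection ≤ 23180: 73 + ⌊(23180−73)/435⌋·435 = 73 + 53×435 = 23128
Count = 53 − 44 + 1 = 10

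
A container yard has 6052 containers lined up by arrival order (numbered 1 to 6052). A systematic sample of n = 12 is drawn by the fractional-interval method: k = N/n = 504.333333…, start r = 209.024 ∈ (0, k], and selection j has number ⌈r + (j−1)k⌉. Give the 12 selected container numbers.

210, 714, 1218, 1723, 2227, 2731, 3236, 3740, 4244, 4749, 5253, 5757

j=1: r + 0k = 209.024 → ⌈·⌉ = 210
j=2: r + 1k = 713.357333… → ⌈·⌉ = 714
j=3: r + 2k = 1217.690666… → ⌈·⌉ = 1218
j=4: r + 3k = 1722.024 → ⌈·⌉ = 1723
j=5: r + 4k = 2226.357333… → ⌈·⌉ = 2227
j=6: r + 5k = 2730.690666… → ⌈·⌉ = 2731
j=7: r + 6k = 3235.024 → ⌈·⌉ = 3236
j=8: r + 7k = 3739.357333… → ⌈·⌉ = 3740
j=9: r + 8k = 4243.690666… → ⌈·⌉ = 4244
j=10: r + 9k = 4748.024 → ⌈·⌉ = 4749
j=11: r + 10k = 5252.357333… → ⌈·⌉ = 5253
j=12: r + 11k = 5756.690666… → ⌈·⌉ = 5757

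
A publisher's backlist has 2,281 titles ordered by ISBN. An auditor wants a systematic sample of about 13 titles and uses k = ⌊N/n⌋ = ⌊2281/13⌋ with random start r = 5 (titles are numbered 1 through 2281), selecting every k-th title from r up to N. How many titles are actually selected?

14

k = ⌊2281/13⌋ = 175
Achieved size = ⌊(2281 − 5)/175⌋ + 1 = ⌊2276/175⌋ + 1 = 13 + 1 = 14
(last selection: 5 + 13×175 = 2280 ≤ 2281; next would be 2455 > 2281)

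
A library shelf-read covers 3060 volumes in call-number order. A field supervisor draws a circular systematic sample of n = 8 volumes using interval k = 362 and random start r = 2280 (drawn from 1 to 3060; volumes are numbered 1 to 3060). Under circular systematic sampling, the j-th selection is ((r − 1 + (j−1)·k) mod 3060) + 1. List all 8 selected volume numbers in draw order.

Selection 1: 2280
Selection 2: 2280 + 362 = 2642
Selection 3: 2642 + 362 = 3004
Selection 4: 3004 + 362 = 3366 → 3366 − 3060 = 306
Selection 5: 306 + 362 = 668
Selection 6: 668 + 362 = 1030
Selection 7: 1030 + 362 = 1392
Selection 8: 1392 + 362 = 1754

2280, 2642, 3004, 306, 668, 1030, 1392, 1754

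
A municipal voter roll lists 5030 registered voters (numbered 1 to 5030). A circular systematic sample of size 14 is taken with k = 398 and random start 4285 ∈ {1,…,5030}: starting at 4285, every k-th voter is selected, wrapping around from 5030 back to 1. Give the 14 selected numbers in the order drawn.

Selection 1: 4285
Selection 2: 4285 + 398 = 4683
Selection 3: 4683 + 398 = 5081 → 5081 − 5030 = 51
Selection 4: 51 + 398 = 449
Selection 5: 449 + 398 = 847
Selection 6: 847 + 398 = 1245
Selection 7: 1245 + 398 = 1643
Selection 8: 1643 + 398 = 2041
Selection 9: 2041 + 398 = 2439
Selection 10: 2439 + 398 = 2837
Selection 11: 2837 + 398 = 3235
Selection 12: 3235 + 398 = 3633
Selection 13: 3633 + 398 = 4031
Selection 14: 4031 + 398 = 4429

4285, 4683, 51, 449, 847, 1245, 1643, 2041, 2439, 2837, 3235, 3633, 4031, 4429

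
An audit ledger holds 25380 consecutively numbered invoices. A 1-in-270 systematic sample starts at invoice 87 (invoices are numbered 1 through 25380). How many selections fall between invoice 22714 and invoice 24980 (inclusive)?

9

k = 270
First selection ≥ 22714: 87 + ⌈(22714−87)/270⌉·270 = 87 + 84×270 = 22767
Last selection ≤ 24980: 87 + ⌊(24980−87)/270⌋·270 = 87 + 92×270 = 24927
Count = 92 − 84 + 1 = 9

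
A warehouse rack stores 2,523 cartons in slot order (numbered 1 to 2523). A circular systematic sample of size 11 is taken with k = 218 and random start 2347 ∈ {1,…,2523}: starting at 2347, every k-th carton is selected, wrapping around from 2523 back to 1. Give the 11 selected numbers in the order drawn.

2347, 42, 260, 478, 696, 914, 1132, 1350, 1568, 1786, 2004

Selection 1: 2347
Selection 2: 2347 + 218 = 2565 → 2565 − 2523 = 42
Selection 3: 42 + 218 = 260
Selection 4: 260 + 218 = 478
Selection 5: 478 + 218 = 696
Selection 6: 696 + 218 = 914
Selection 7: 914 + 218 = 1132
Selection 8: 1132 + 218 = 1350
Selection 9: 1350 + 218 = 1568
Selection 10: 1568 + 218 = 1786
Selection 11: 1786 + 218 = 2004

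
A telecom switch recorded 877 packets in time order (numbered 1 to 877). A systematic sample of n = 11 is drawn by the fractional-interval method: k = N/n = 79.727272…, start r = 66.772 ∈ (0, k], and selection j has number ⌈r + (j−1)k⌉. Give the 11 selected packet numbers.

67, 147, 227, 306, 386, 466, 546, 625, 705, 785, 865

j=1: r + 0k = 66.772 → ⌈·⌉ = 67
j=2: r + 1k = 146.499272… → ⌈·⌉ = 147
j=3: r + 2k = 226.226545… → ⌈·⌉ = 227
j=4: r + 3k = 305.953818… → ⌈·⌉ = 306
j=5: r + 4k = 385.681090… → ⌈·⌉ = 386
j=6: r + 5k = 465.408363… → ⌈·⌉ = 466
j=7: r + 6k = 545.135636… → ⌈·⌉ = 546
j=8: r + 7k = 624.862909… → ⌈·⌉ = 625
j=9: r + 8k = 704.590181… → ⌈·⌉ = 705
j=10: r + 9k = 784.317454… → ⌈·⌉ = 785
j=11: r + 10k = 864.044727… → ⌈·⌉ = 865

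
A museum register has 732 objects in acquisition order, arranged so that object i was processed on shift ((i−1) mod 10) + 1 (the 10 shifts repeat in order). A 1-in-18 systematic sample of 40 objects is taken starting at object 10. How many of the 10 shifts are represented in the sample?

5

Consecutive selections differ by k = 18, so their shift numbers differ by 18 mod 10 = 8.
gcd(18, 10) = 2, so the sample visits 10/2 = 5 distinct residues mod 10.
Start 10 is shift 10; the shifts hit are 2, 4, 6, 8, 10.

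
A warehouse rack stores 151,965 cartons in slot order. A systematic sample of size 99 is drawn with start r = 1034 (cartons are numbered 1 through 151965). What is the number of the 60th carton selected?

91599

k = 151965/99 = 1535
60th selection = r + (60−1)·k = 1034 + 59×1535 = 1034 + 90565 = 91599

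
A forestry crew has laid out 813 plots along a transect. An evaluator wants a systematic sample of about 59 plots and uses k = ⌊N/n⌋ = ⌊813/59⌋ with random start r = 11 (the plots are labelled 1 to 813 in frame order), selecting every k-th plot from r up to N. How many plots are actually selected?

62

k = ⌊813/59⌋ = 13
Achieved size = ⌊(813 − 11)/13⌋ + 1 = ⌊802/13⌋ + 1 = 61 + 1 = 62
(last selection: 11 + 61×13 = 804 ≤ 813; next would be 817 > 813)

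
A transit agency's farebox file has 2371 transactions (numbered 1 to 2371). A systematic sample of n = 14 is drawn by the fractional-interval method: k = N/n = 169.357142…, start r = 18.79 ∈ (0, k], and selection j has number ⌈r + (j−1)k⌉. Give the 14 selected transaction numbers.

j=1: r + 0k = 18.79 → ⌈·⌉ = 19
j=2: r + 1k = 188.147142… → ⌈·⌉ = 189
j=3: r + 2k = 357.504285… → ⌈·⌉ = 358
j=4: r + 3k = 526.861428… → ⌈·⌉ = 527
j=5: r + 4k = 696.218571… → ⌈·⌉ = 697
j=6: r + 5k = 865.575714… → ⌈·⌉ = 866
j=7: r + 6k = 1034.932857… → ⌈·⌉ = 1035
j=8: r + 7k = 1204.29 → ⌈·⌉ = 1205
j=9: r + 8k = 1373.647142… → ⌈·⌉ = 1374
j=10: r + 9k = 1543.004285… → ⌈·⌉ = 1544
j=11: r + 10k = 1712.361428… → ⌈·⌉ = 1713
j=12: r + 11k = 1881.718571… → ⌈·⌉ = 1882
j=13: r + 12k = 2051.075714… → ⌈·⌉ = 2052
j=14: r + 13k = 2220.432857… → ⌈·⌉ = 2221

19, 189, 358, 527, 697, 866, 1035, 1205, 1374, 1544, 1713, 1882, 2052, 2221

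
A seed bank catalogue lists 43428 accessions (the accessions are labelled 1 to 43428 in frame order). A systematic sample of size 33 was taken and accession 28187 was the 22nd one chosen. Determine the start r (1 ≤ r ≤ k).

k = 43428/33 = 1316
r = 28187 − (22−1)×1316 = 28187 − 27636 = 551

551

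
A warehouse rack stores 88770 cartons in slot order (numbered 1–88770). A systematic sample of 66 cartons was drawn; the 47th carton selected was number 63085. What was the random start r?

1215

k = 88770/66 = 1345
r = 63085 − (47−1)×1345 = 63085 − 61870 = 1215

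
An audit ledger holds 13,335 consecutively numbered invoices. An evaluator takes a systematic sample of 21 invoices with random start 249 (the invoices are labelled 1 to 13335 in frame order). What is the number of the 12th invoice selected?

7234

k = 13335/21 = 635
12th selection = r + (12−1)·k = 249 + 11×635 = 249 + 6985 = 7234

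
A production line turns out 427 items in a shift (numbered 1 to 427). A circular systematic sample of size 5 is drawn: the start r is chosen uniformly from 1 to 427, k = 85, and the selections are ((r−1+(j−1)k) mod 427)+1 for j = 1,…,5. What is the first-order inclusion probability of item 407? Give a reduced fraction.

5/427

For each position j, as r ranges over 1…427 the j-th selection hits every item exactly once, so item 407 is selected for exactly 5 of the 427 starts.
Inclusion probability = 5/427.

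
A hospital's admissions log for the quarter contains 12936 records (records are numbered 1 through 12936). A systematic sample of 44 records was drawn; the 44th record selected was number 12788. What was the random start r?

146

k = 12936/44 = 294
r = 12788 − (44−1)×294 = 12788 − 12642 = 146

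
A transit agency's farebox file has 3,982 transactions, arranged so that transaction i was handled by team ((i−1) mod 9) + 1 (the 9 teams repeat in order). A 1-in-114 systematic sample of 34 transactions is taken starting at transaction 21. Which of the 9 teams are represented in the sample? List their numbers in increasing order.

3, 6, 9

Consecutive selections differ by k = 114, so their team numbers differ by 114 mod 9 = 6.
gcd(114, 9) = 3, so the sample visits 9/3 = 3 distinct residues mod 9.
Start 21 is team 3; the teams hit are 3, 6, 9.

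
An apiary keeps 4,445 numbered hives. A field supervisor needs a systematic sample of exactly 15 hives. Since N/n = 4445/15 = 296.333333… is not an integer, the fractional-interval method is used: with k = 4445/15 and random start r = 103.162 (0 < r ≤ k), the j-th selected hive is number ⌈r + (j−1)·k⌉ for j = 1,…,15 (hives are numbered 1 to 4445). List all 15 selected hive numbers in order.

j=1: r + 0k = 103.162 → ⌈·⌉ = 104
j=2: r + 1k = 399.495333… → ⌈·⌉ = 400
j=3: r + 2k = 695.828666… → ⌈·⌉ = 696
j=4: r + 3k = 992.162 → ⌈·⌉ = 993
j=5: r + 4k = 1288.495333… → ⌈·⌉ = 1289
j=6: r + 5k = 1584.828666… → ⌈·⌉ = 1585
j=7: r + 6k = 1881.162 → ⌈·⌉ = 1882
j=8: r + 7k = 2177.495333… → ⌈·⌉ = 2178
j=9: r + 8k = 2473.828666… → ⌈·⌉ = 2474
j=10: r + 9k = 2770.162 → ⌈·⌉ = 2771
j=11: r + 10k = 3066.495333… → ⌈·⌉ = 3067
j=12: r + 11k = 3362.828666… → ⌈·⌉ = 3363
j=13: r + 12k = 3659.162 → ⌈·⌉ = 3660
j=14: r + 13k = 3955.495333… → ⌈·⌉ = 3956
j=15: r + 14k = 4251.828666… → ⌈·⌉ = 4252

104, 400, 696, 993, 1289, 1585, 1882, 2178, 2474, 2771, 3067, 3363, 3660, 3956, 4252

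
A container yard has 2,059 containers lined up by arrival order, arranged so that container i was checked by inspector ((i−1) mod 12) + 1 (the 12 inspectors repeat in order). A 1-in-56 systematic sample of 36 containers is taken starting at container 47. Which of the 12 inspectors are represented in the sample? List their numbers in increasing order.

3, 7, 11

Consecutive selections differ by k = 56, so their inspector numbers differ by 56 mod 12 = 8.
gcd(56, 12) = 4, so the sample visits 12/4 = 3 distinct residues mod 12.
Start 47 is inspector 11; the inspectors hit are 3, 7, 11.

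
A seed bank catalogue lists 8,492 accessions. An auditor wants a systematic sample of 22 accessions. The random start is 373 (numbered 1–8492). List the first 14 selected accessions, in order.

k = N/n = 8492/22 = 386
accession 1: 373
accession 2: 373 + 386 = 759
accession 3: 759 + 386 = 1145
accession 4: 1145 + 386 = 1531
accession 5: 1531 + 386 = 1917
accession 6: 1917 + 386 = 2303
accession 7: 2303 + 386 = 2689
accession 8: 2689 + 386 = 3075
accession 9: 3075 + 386 = 3461
accession 10: 3461 + 386 = 3847
accession 11: 3847 + 386 = 4233
accession 12: 4233 + 386 = 4619
accession 13: 4619 + 386 = 5005
accession 14: 5005 + 386 = 5391

373, 759, 1145, 1531, 1917, 2303, 2689, 3075, 3461, 3847, 4233, 4619, 5005, 5391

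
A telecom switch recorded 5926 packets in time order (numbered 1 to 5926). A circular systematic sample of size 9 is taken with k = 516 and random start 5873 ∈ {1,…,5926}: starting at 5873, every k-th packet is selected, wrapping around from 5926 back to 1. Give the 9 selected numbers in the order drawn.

Selection 1: 5873
Selection 2: 5873 + 516 = 6389 → 6389 − 5926 = 463
Selection 3: 463 + 516 = 979
Selection 4: 979 + 516 = 1495
Selection 5: 1495 + 516 = 2011
Selection 6: 2011 + 516 = 2527
Selection 7: 2527 + 516 = 3043
Selection 8: 3043 + 516 = 3559
Selection 9: 3559 + 516 = 4075

5873, 463, 979, 1495, 2011, 2527, 3043, 3559, 4075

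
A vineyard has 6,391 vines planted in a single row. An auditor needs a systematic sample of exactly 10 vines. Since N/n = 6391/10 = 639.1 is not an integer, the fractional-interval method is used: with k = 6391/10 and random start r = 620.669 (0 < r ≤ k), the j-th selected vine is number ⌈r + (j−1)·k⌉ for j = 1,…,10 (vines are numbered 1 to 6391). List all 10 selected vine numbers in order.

621, 1260, 1899, 2538, 3178, 3817, 4456, 5095, 5734, 6373

j=1: r + 0k = 620.669 → ⌈·⌉ = 621
j=2: r + 1k = 1259.769 → ⌈·⌉ = 1260
j=3: r + 2k = 1898.869 → ⌈·⌉ = 1899
j=4: r + 3k = 2537.969 → ⌈·⌉ = 2538
j=5: r + 4k = 3177.069 → ⌈·⌉ = 3178
j=6: r + 5k = 3816.169 → ⌈·⌉ = 3817
j=7: r + 6k = 4455.269 → ⌈·⌉ = 4456
j=8: r + 7k = 5094.369 → ⌈·⌉ = 5095
j=9: r + 8k = 5733.469 → ⌈·⌉ = 5734
j=10: r + 9k = 6372.569 → ⌈·⌉ = 6373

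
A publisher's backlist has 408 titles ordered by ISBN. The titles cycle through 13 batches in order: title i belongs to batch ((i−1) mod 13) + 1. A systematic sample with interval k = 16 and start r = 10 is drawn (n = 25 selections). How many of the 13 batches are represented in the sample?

13

Consecutive selections differ by k = 16, so their batch numbers differ by 16 mod 13 = 3.
gcd(16, 13) = 1, so the sample visits 13/1 = 13 distinct residues mod 13.
Start 10 is batch 10; the batches hit are 1, 2, 3, 4, 5, 6, 7, 8, 9, 10, 11, 12, 13.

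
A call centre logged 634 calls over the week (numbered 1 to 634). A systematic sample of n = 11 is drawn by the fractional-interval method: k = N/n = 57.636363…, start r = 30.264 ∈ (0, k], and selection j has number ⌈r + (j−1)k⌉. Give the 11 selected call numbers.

31, 88, 146, 204, 261, 319, 377, 434, 492, 549, 607

j=1: r + 0k = 30.264 → ⌈·⌉ = 31
j=2: r + 1k = 87.900363… → ⌈·⌉ = 88
j=3: r + 2k = 145.536727… → ⌈·⌉ = 146
j=4: r + 3k = 203.173090… → ⌈·⌉ = 204
j=5: r + 4k = 260.809454… → ⌈·⌉ = 261
j=6: r + 5k = 318.445818… → ⌈·⌉ = 319
j=7: r + 6k = 376.082181… → ⌈·⌉ = 377
j=8: r + 7k = 433.718545… → ⌈·⌉ = 434
j=9: r + 8k = 491.354909… → ⌈·⌉ = 492
j=10: r + 9k = 548.991272… → ⌈·⌉ = 549
j=11: r + 10k = 606.627636… → ⌈·⌉ = 607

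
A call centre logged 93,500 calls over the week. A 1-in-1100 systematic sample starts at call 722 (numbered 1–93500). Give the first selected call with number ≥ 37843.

38122

k = 1100
Steps past start: ⌈(37843 − 722)/1100⌉ = ⌈37121/1100⌉ = 34
Selected call: 722 + 34×1100 = 38122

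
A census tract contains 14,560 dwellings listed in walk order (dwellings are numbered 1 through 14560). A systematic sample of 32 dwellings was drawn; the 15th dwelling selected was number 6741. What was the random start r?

371

k = 14560/32 = 455
r = 6741 − (15−1)×455 = 6741 − 6370 = 371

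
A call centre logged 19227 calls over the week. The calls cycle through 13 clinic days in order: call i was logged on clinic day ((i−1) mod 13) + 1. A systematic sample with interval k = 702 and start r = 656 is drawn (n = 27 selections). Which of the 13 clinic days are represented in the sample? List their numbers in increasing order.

Consecutive selections differ by k = 702, so their clinic day numbers differ by 702 mod 13 = 0.
gcd(702, 13) = 13, so the sample visits 13/13 = 1 distinct residues mod 13.
Start 656 is clinic day 6; the clinic days hit are 6.

6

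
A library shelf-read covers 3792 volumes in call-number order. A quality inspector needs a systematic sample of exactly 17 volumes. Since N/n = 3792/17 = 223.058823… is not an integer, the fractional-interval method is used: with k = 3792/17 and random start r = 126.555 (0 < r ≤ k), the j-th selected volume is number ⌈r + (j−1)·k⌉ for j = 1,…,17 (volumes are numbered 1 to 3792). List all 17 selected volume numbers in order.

j=1: r + 0k = 126.555 → ⌈·⌉ = 127
j=2: r + 1k = 349.613823… → ⌈·⌉ = 350
j=3: r + 2k = 572.672647… → ⌈·⌉ = 573
j=4: r + 3k = 795.731470… → ⌈·⌉ = 796
j=5: r + 4k = 1018.790294… → ⌈·⌉ = 1019
j=6: r + 5k = 1241.849117… → ⌈·⌉ = 1242
j=7: r + 6k = 1464.907941… → ⌈·⌉ = 1465
j=8: r + 7k = 1687.966764… → ⌈·⌉ = 1688
j=9: r + 8k = 1911.025588… → ⌈·⌉ = 1912
j=10: r + 9k = 2134.084411… → ⌈·⌉ = 2135
j=11: r + 10k = 2357.143235… → ⌈·⌉ = 2358
j=12: r + 11k = 2580.202058… → ⌈·⌉ = 2581
j=13: r + 12k = 2803.260882… → ⌈·⌉ = 2804
j=14: r + 13k = 3026.319705… → ⌈·⌉ = 3027
j=15: r + 14k = 3249.378529… → ⌈·⌉ = 3250
j=16: r + 15k = 3472.437352… → ⌈·⌉ = 3473
j=17: r + 16k = 3695.496176… → ⌈·⌉ = 3696

127, 350, 573, 796, 1019, 1242, 1465, 1688, 1912, 2135, 2358, 2581, 2804, 3027, 3250, 3473, 3696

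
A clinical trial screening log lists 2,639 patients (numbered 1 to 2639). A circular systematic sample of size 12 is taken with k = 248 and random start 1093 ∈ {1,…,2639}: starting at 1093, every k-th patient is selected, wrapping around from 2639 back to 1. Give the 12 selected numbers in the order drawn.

Selection 1: 1093
Selection 2: 1093 + 248 = 1341
Selection 3: 1341 + 248 = 1589
Selection 4: 1589 + 248 = 1837
Selection 5: 1837 + 248 = 2085
Selection 6: 2085 + 248 = 2333
Selection 7: 2333 + 248 = 2581
Selection 8: 2581 + 248 = 2829 → 2829 − 2639 = 190
Selection 9: 190 + 248 = 438
Selection 10: 438 + 248 = 686
Selection 11: 686 + 248 = 934
Selection 12: 934 + 248 = 1182

1093, 1341, 1589, 1837, 2085, 2333, 2581, 190, 438, 686, 934, 1182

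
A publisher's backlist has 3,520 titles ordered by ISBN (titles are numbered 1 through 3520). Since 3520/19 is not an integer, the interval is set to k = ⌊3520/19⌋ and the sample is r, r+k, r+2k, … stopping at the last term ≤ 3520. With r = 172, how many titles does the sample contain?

k = ⌊3520/19⌋ = 185
Achieved size = ⌊(3520 − 172)/185⌋ + 1 = ⌊3348/185⌋ + 1 = 18 + 1 = 19
(last selection: 172 + 18×185 = 3502 ≤ 3520; next would be 3687 > 3520)

19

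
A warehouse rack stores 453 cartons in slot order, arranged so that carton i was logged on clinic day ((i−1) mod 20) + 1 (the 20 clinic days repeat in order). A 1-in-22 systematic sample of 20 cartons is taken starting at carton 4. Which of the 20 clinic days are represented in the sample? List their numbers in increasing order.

Consecutive selections differ by k = 22, so their clinic day numbers differ by 22 mod 20 = 2.
gcd(22, 20) = 2, so the sample visits 20/2 = 10 distinct residues mod 20.
Start 4 is clinic day 4; the clinic days hit are 2, 4, 6, 8, 10, 12, 14, 16, 18, 20.

2, 4, 6, 8, 10, 12, 14, 16, 18, 20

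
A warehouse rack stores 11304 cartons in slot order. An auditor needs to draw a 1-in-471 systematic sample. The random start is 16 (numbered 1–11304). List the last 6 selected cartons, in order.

8494, 8965, 9436, 9907, 10378, 10849

19th selection = 16 + 18×471 = 8494
20th: 8494 + 471 = 8965
21st: 8965 + 471 = 9436
22nd: 9436 + 471 = 9907
23rd: 9907 + 471 = 10378
24th: 10378 + 471 = 10849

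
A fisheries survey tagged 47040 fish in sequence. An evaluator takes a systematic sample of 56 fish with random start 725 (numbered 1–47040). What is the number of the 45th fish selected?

37685

k = 47040/56 = 840
45th selection = r + (45−1)·k = 725 + 44×840 = 725 + 36960 = 37685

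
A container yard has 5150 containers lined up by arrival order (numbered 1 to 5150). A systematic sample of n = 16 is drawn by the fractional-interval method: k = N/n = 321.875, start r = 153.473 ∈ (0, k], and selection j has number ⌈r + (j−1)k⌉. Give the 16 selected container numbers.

154, 476, 798, 1120, 1441, 1763, 2085, 2407, 2729, 3051, 3373, 3695, 4016, 4338, 4660, 4982

j=1: r + 0k = 153.473 → ⌈·⌉ = 154
j=2: r + 1k = 475.348 → ⌈·⌉ = 476
j=3: r + 2k = 797.223 → ⌈·⌉ = 798
j=4: r + 3k = 1119.098 → ⌈·⌉ = 1120
j=5: r + 4k = 1440.973 → ⌈·⌉ = 1441
j=6: r + 5k = 1762.848 → ⌈·⌉ = 1763
j=7: r + 6k = 2084.723 → ⌈·⌉ = 2085
j=8: r + 7k = 2406.598 → ⌈·⌉ = 2407
j=9: r + 8k = 2728.473 → ⌈·⌉ = 2729
j=10: r + 9k = 3050.348 → ⌈·⌉ = 3051
j=11: r + 10k = 3372.223 → ⌈·⌉ = 3373
j=12: r + 11k = 3694.098 → ⌈·⌉ = 3695
j=13: r + 12k = 4015.973 → ⌈·⌉ = 4016
j=14: r + 13k = 4337.848 → ⌈·⌉ = 4338
j=15: r + 14k = 4659.723 → ⌈·⌉ = 4660
j=16: r + 15k = 4981.598 → ⌈·⌉ = 4982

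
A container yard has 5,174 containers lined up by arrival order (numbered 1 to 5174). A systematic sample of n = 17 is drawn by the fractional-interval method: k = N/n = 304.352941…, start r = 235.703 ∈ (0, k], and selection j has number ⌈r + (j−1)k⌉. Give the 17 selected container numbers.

j=1: r + 0k = 235.703 → ⌈·⌉ = 236
j=2: r + 1k = 540.055941… → ⌈·⌉ = 541
j=3: r + 2k = 844.408882… → ⌈·⌉ = 845
j=4: r + 3k = 1148.761823… → ⌈·⌉ = 1149
j=5: r + 4k = 1453.114764… → ⌈·⌉ = 1454
j=6: r + 5k = 1757.467705… → ⌈·⌉ = 1758
j=7: r + 6k = 2061.820647… → ⌈·⌉ = 2062
j=8: r + 7k = 2366.173588… → ⌈·⌉ = 2367
j=9: r + 8k = 2670.526529… → ⌈·⌉ = 2671
j=10: r + 9k = 2974.879470… → ⌈·⌉ = 2975
j=11: r + 10k = 3279.232411… → ⌈·⌉ = 3280
j=12: r + 11k = 3583.585352… → ⌈·⌉ = 3584
j=13: r + 12k = 3887.938294… → ⌈·⌉ = 3888
j=14: r + 13k = 4192.291235… → ⌈·⌉ = 4193
j=15: r + 14k = 4496.644176… → ⌈·⌉ = 4497
j=16: r + 15k = 4800.997117… → ⌈·⌉ = 4801
j=17: r + 16k = 5105.350058… → ⌈·⌉ = 5106

236, 541, 845, 1149, 1454, 1758, 2062, 2367, 2671, 2975, 3280, 3584, 3888, 4193, 4497, 4801, 5106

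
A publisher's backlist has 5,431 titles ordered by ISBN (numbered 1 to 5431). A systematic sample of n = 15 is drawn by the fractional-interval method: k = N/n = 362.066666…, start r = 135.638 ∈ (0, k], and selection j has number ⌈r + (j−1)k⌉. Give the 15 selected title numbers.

136, 498, 860, 1222, 1584, 1946, 2309, 2671, 3033, 3395, 3757, 4119, 4481, 4843, 5205

j=1: r + 0k = 135.638 → ⌈·⌉ = 136
j=2: r + 1k = 497.704666… → ⌈·⌉ = 498
j=3: r + 2k = 859.771333… → ⌈·⌉ = 860
j=4: r + 3k = 1221.838 → ⌈·⌉ = 1222
j=5: r + 4k = 1583.904666… → ⌈·⌉ = 1584
j=6: r + 5k = 1945.971333… → ⌈·⌉ = 1946
j=7: r + 6k = 2308.038 → ⌈·⌉ = 2309
j=8: r + 7k = 2670.104666… → ⌈·⌉ = 2671
j=9: r + 8k = 3032.171333… → ⌈·⌉ = 3033
j=10: r + 9k = 3394.238 → ⌈·⌉ = 3395
j=11: r + 10k = 3756.304666… → ⌈·⌉ = 3757
j=12: r + 11k = 4118.371333… → ⌈·⌉ = 4119
j=13: r + 12k = 4480.438 → ⌈·⌉ = 4481
j=14: r + 13k = 4842.504666… → ⌈·⌉ = 4843
j=15: r + 14k = 5204.571333… → ⌈·⌉ = 5205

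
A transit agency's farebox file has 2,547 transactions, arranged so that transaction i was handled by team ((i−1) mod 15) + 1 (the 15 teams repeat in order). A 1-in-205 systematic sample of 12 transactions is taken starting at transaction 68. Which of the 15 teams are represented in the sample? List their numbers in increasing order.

Consecutive selections differ by k = 205, so their team numbers differ by 205 mod 15 = 10.
gcd(205, 15) = 5, so the sample visits 15/5 = 3 distinct residues mod 15.
Start 68 is team 8; the teams hit are 3, 8, 13.

3, 8, 13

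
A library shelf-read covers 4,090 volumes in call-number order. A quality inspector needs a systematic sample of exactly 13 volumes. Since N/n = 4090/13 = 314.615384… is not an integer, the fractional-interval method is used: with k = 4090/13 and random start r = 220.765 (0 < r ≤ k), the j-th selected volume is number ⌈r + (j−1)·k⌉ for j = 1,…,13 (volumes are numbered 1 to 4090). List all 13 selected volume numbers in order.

221, 536, 850, 1165, 1480, 1794, 2109, 2424, 2738, 3053, 3367, 3682, 3997

j=1: r + 0k = 220.765 → ⌈·⌉ = 221
j=2: r + 1k = 535.380384… → ⌈·⌉ = 536
j=3: r + 2k = 849.995769… → ⌈·⌉ = 850
j=4: r + 3k = 1164.611153… → ⌈·⌉ = 1165
j=5: r + 4k = 1479.226538… → ⌈·⌉ = 1480
j=6: r + 5k = 1793.841923… → ⌈·⌉ = 1794
j=7: r + 6k = 2108.457307… → ⌈·⌉ = 2109
j=8: r + 7k = 2423.072692… → ⌈·⌉ = 2424
j=9: r + 8k = 2737.688076… → ⌈·⌉ = 2738
j=10: r + 9k = 3052.303461… → ⌈·⌉ = 3053
j=11: r + 10k = 3366.918846… → ⌈·⌉ = 3367
j=12: r + 11k = 3681.534230… → ⌈·⌉ = 3682
j=13: r + 12k = 3996.149615… → ⌈·⌉ = 3997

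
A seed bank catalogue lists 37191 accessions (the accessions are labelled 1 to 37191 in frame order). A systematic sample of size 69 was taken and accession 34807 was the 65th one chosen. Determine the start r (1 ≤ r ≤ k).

k = 37191/69 = 539
r = 34807 − (65−1)×539 = 34807 − 34496 = 311

311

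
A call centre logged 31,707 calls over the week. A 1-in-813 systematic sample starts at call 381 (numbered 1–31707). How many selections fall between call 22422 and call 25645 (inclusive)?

4

k = 813
First selection ≥ 22422: 381 + ⌈(22422−381)/813⌉·813 = 381 + 28×813 = 23145
Last selection ≤ 25645: 381 + ⌊(25645−381)/813⌋·813 = 381 + 31×813 = 25584
Count = 31 − 28 + 1 = 4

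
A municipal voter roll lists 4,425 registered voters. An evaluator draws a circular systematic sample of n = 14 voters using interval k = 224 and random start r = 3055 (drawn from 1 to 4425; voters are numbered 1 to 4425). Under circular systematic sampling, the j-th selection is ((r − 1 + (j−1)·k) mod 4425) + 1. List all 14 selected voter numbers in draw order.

3055, 3279, 3503, 3727, 3951, 4175, 4399, 198, 422, 646, 870, 1094, 1318, 1542

Selection 1: 3055
Selection 2: 3055 + 224 = 3279
Selection 3: 3279 + 224 = 3503
Selection 4: 3503 + 224 = 3727
Selection 5: 3727 + 224 = 3951
Selection 6: 3951 + 224 = 4175
Selection 7: 4175 + 224 = 4399
Selection 8: 4399 + 224 = 4623 → 4623 − 4425 = 198
Selection 9: 198 + 224 = 422
Selection 10: 422 + 224 = 646
Selection 11: 646 + 224 = 870
Selection 12: 870 + 224 = 1094
Selection 13: 1094 + 224 = 1318
Selection 14: 1318 + 224 = 1542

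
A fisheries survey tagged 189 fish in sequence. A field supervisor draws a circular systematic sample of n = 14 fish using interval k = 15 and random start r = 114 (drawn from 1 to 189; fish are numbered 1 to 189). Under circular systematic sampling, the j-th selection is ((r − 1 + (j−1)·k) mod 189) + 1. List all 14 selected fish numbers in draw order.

Selection 1: 114
Selection 2: 114 + 15 = 129
Selection 3: 129 + 15 = 144
Selection 4: 144 + 15 = 159
Selection 5: 159 + 15 = 174
Selection 6: 174 + 15 = 189
Selection 7: 189 + 15 = 204 → 204 − 189 = 15
Selection 8: 15 + 15 = 30
Selection 9: 30 + 15 = 45
Selection 10: 45 + 15 = 60
Selection 11: 60 + 15 = 75
Selection 12: 75 + 15 = 90
Selection 13: 90 + 15 = 105
Selection 14: 105 + 15 = 120

114, 129, 144, 159, 174, 189, 15, 30, 45, 60, 75, 90, 105, 120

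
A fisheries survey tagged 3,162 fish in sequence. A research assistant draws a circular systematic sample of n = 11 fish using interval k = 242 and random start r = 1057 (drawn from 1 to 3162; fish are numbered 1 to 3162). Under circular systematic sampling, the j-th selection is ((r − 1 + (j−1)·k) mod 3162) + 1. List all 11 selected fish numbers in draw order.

1057, 1299, 1541, 1783, 2025, 2267, 2509, 2751, 2993, 73, 315

Selection 1: 1057
Selection 2: 1057 + 242 = 1299
Selection 3: 1299 + 242 = 1541
Selection 4: 1541 + 242 = 1783
Selection 5: 1783 + 242 = 2025
Selection 6: 2025 + 242 = 2267
Selection 7: 2267 + 242 = 2509
Selection 8: 2509 + 242 = 2751
Selection 9: 2751 + 242 = 2993
Selection 10: 2993 + 242 = 3235 → 3235 − 3162 = 73
Selection 11: 73 + 242 = 315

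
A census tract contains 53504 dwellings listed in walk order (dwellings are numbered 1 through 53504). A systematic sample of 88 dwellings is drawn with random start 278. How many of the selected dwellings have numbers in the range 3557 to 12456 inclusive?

15

k = 53504/88 = 608
First selection ≥ 3557: 278 + ⌈(3557−278)/608⌉·608 = 278 + 6×608 = 3926
Last selection ≤ 12456: 278 + ⌊(12456−278)/608⌋·608 = 278 + 20×608 = 12438
Count = 20 − 6 + 1 = 15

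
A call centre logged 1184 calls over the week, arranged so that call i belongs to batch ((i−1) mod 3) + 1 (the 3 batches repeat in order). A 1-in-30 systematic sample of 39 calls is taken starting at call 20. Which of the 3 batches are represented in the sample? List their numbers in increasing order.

Consecutive selections differ by k = 30, so their batch numbers differ by 30 mod 3 = 0.
gcd(30, 3) = 3, so the sample visits 3/3 = 1 distinct residues mod 3.
Start 20 is batch 2; the batches hit are 2.

2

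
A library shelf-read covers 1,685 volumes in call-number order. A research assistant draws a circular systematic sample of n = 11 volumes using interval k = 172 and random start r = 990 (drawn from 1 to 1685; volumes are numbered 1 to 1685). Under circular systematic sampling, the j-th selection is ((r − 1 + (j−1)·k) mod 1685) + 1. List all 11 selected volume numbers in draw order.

990, 1162, 1334, 1506, 1678, 165, 337, 509, 681, 853, 1025

Selection 1: 990
Selection 2: 990 + 172 = 1162
Selection 3: 1162 + 172 = 1334
Selection 4: 1334 + 172 = 1506
Selection 5: 1506 + 172 = 1678
Selection 6: 1678 + 172 = 1850 → 1850 − 1685 = 165
Selection 7: 165 + 172 = 337
Selection 8: 337 + 172 = 509
Selection 9: 509 + 172 = 681
Selection 10: 681 + 172 = 853
Selection 11: 853 + 172 = 1025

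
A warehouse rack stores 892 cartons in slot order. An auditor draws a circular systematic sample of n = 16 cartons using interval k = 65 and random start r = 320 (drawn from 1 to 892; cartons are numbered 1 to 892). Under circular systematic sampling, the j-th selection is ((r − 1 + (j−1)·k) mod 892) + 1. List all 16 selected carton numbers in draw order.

320, 385, 450, 515, 580, 645, 710, 775, 840, 13, 78, 143, 208, 273, 338, 403

Selection 1: 320
Selection 2: 320 + 65 = 385
Selection 3: 385 + 65 = 450
Selection 4: 450 + 65 = 515
Selection 5: 515 + 65 = 580
Selection 6: 580 + 65 = 645
Selection 7: 645 + 65 = 710
Selection 8: 710 + 65 = 775
Selection 9: 775 + 65 = 840
Selection 10: 840 + 65 = 905 → 905 − 892 = 13
Selection 11: 13 + 65 = 78
Selection 12: 78 + 65 = 143
Selection 13: 143 + 65 = 208
Selection 14: 208 + 65 = 273
Selection 15: 273 + 65 = 338
Selection 16: 338 + 65 = 403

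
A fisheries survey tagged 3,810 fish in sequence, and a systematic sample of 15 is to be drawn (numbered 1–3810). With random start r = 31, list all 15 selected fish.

k = N/n = 3810/15 = 254
fish 1: 31
fish 2: 31 + 254 = 285
fish 3: 285 + 254 = 539
fish 4: 539 + 254 = 793
fish 5: 793 + 254 = 1047
fish 6: 1047 + 254 = 1301
fish 7: 1301 + 254 = 1555
fish 8: 1555 + 254 = 1809
fish 9: 1809 + 254 = 2063
fish 10: 2063 + 254 = 2317
fish 11: 2317 + 254 = 2571
fish 12: 2571 + 254 = 2825
fish 13: 2825 + 254 = 3079
fish 14: 3079 + 254 = 3333
fish 15: 3333 + 254 = 3587

31, 285, 539, 793, 1047, 1301, 1555, 1809, 2063, 2317, 2571, 2825, 3079, 3333, 3587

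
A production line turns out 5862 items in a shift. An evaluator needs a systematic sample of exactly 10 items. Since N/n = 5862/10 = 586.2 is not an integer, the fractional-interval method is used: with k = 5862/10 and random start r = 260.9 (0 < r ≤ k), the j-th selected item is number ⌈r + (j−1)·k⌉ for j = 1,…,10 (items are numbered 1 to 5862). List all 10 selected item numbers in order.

261, 848, 1434, 2020, 2606, 3192, 3779, 4365, 4951, 5537

j=1: r + 0k = 260.9 → ⌈·⌉ = 261
j=2: r + 1k = 847.1 → ⌈·⌉ = 848
j=3: r + 2k = 1433.3 → ⌈·⌉ = 1434
j=4: r + 3k = 2019.5 → ⌈·⌉ = 2020
j=5: r + 4k = 2605.7 → ⌈·⌉ = 2606
j=6: r + 5k = 3191.9 → ⌈·⌉ = 3192
j=7: r + 6k = 3778.1 → ⌈·⌉ = 3779
j=8: r + 7k = 4364.3 → ⌈·⌉ = 4365
j=9: r + 8k = 4950.5 → ⌈·⌉ = 4951
j=10: r + 9k = 5536.7 → ⌈·⌉ = 5537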